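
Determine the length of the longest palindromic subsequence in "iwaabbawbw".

Using dp[i][j] = 2 + dp[i+1][j−1] if the ends match, else max(dp[i+1][j], dp[i][j−1]):
dp[1][10] = 6. A witness is wabbaw at positions 2,4,5,6,7,10.

6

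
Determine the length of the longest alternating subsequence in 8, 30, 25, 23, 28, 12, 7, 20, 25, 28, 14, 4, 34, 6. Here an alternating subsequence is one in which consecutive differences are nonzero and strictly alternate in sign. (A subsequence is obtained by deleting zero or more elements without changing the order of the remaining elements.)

Track the best alternating length ending on an up-step vs a down-step at each position: up/down = 1/1, 2/1, 2/3, 2/3, 4/3, 2/5, 1/5, 6/5, 6/5, 6/3, 6/7, 1/7, 8/1, 8/9.
The maximum over both is 9; one such subsequence is 8, 30, 25, 28, 12, 20, 14, 34, 6.

9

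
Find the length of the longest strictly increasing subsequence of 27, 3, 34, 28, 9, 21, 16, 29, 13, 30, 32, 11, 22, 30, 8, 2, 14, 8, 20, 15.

Let dp[i] be the longest increasing subsequence ending at position i. Then dp = [1, 1, 2, 2, 2, 3, 3, 4, 3, 5, 6, 3, 4, 5, 2, 1, 4, 2, 5, 5].
The maximum is 6; one witness is 3, 9, 21, 29, 30, 32 at positions 2,5,6,8,10,11.

6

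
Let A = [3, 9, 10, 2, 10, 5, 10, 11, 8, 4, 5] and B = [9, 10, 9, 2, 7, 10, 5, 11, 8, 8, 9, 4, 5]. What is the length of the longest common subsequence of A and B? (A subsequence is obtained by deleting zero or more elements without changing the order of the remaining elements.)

A longest common subsequence is 9, 10, 2, 10, 5, 11, 8, 4, 5 (length 9); the LCS DP confirms no longer common subsequence exists.

9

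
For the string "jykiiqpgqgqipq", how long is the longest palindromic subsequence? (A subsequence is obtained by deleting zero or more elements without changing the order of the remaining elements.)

Using dp[i][j] = 2 + dp[i+1][j−1] if the ends match, else max(dp[i+1][j], dp[i][j−1]):
dp[1][14] = 7. A witness is qpqgqpq at positions 6,7,9,10,11,13,14.

7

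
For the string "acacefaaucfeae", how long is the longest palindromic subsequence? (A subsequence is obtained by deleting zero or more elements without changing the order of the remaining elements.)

One longest palindromic subsequence is aefaafea (positions 3,5,6,7,8,11,12,13); it reads the same forward and backward, and the interval DP gives dp[1][14] = 8.

8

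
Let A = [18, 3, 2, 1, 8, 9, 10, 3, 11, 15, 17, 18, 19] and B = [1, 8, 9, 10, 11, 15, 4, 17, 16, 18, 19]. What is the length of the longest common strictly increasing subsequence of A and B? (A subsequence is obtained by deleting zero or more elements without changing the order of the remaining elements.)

9

For each value that appears in both, track the longest common increasing run ending there.
The best achievable length is 9; one witness is 1, 8, 9, 10, 11, 15, 17, 18, 19 (A-positions 4,5,6,7,9,10,11,12,13, B-positions 1,2,3,4,5,6,8,10,11).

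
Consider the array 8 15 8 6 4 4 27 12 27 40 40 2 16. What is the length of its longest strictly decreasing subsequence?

5

Let dp[i] be the longest decreasing subsequence ending at position i. Then dp = [1, 1, 2, 3, 4, 4, 1, 2, 1, 1, 1, 5, 2].
The maximum is 5; one witness is 15, 8, 6, 4, 2 at positions 2,3,4,5,12.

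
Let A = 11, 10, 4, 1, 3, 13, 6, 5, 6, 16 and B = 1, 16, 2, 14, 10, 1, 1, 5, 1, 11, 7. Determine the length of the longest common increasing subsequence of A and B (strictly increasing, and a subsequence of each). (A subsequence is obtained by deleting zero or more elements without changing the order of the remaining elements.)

2

For each value that appears in both, track the longest common increasing run ending there.
The best achievable length is 2; one witness is 1, 16 (A-positions 4,10, B-positions 1,2).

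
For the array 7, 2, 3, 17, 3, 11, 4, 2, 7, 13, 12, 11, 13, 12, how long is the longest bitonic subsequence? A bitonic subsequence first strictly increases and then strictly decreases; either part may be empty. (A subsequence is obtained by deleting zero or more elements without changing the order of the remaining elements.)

Let inc[i] be the LIS ending at i and dec[i] the longest strictly decreasing subsequence starting at i. inc = [1, 1, 2, 3, 2, 3, 3, 1, 4, 5, 5, 5, 6, 6], dec = [3, 1, 2, 4, 2, 3, 2, 1, 1, 3, 2, 1, 2, 1].
max_i inc[i]+dec[i]−1 = 7, with one witness 2, 3, 4, 7, 13, 12, 11.

7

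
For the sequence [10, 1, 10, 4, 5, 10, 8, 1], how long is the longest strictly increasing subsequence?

Let dp[i] be the longest increasing subsequence ending at position i. Then dp = [1, 1, 2, 2, 3, 4, 4, 1].
The maximum is 4; one witness is 1, 4, 5, 10 at positions 2,4,5,6.

4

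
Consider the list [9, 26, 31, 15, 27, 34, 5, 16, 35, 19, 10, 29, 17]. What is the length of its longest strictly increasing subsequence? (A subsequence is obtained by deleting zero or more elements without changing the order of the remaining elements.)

One longest increasing subsequence is 9, 26, 31, 34, 35 (positions 1,2,3,6,9), of length 5; no longer one exists.

5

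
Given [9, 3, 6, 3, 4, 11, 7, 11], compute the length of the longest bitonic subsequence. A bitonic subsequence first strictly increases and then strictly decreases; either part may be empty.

Let inc[i] be the LIS ending at i and dec[i] the longest strictly decreasing subsequence starting at i. inc = [1, 1, 2, 1, 2, 3, 3, 4], dec = [3, 1, 2, 1, 1, 2, 1, 1].
max_i inc[i]+dec[i]−1 = 4, with one witness 3, 6, 11, 7.

4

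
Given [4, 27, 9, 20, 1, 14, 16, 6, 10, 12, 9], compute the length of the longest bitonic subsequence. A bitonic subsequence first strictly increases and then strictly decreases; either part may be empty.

6

Let inc[i] be the LIS ending at i and dec[i] the longest strictly decreasing subsequence starting at i. inc = [1, 2, 2, 3, 1, 3, 4, 2, 3, 4, 3], dec = [2, 5, 2, 4, 1, 3, 3, 1, 2, 2, 1].
max_i inc[i]+dec[i]−1 = 6, with one witness 4, 27, 20, 16, 12, 9.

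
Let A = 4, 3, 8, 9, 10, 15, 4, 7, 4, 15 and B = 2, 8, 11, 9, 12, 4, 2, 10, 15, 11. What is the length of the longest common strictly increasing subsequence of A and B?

For each value that appears in both, track the longest common increasing run ending there.
The best achievable length is 4; one witness is 8, 9, 10, 15 (A-positions 3,4,5,6, B-positions 2,4,8,9).

4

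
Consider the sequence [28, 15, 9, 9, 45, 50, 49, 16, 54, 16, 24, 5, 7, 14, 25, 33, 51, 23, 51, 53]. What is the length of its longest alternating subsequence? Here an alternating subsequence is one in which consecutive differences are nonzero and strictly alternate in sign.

Track the best alternating length ending on an up-step vs a down-step at each position: up/down = 1/1, 1/2, 1/2, 1/2, 3/1, 3/1, 3/4, 3/4, 5/1, 3/6, 7/6, 1/8, 9/8, 9/8, 9/6, 9/6, 9/6, 9/10, 11/6, 11/6.
The maximum over both is 11; one such subsequence is 28, 15, 50, 49, 54, 16, 24, 5, 25, 23, 51.

11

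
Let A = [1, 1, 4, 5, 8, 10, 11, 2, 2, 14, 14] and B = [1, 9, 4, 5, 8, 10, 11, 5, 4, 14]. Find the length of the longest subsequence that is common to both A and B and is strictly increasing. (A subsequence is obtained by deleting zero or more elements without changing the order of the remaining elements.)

For each value that appears in both, track the longest common increasing run ending there.
The best achievable length is 7; one witness is 1, 4, 5, 8, 10, 11, 14 (A-positions 1,3,4,5,6,7,10, B-positions 1,3,4,5,6,7,10).

7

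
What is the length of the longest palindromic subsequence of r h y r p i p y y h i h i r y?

9

One longest palindromic subsequence is yrihihiry (positions 3,4,6,10,11,12,13,14,15); it reads the same forward and backward, and the interval DP gives dp[1][15] = 9.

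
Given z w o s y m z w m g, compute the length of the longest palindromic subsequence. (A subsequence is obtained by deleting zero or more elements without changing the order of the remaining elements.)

3

One longest palindromic subsequence is mwm (positions 6,8,9); it reads the same forward and backward, and the interval DP gives dp[1][10] = 3.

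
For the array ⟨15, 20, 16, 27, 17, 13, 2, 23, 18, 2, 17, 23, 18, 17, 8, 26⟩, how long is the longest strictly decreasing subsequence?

5

Let dp[i] be the longest decreasing subsequence ending at position i. Then dp = [1, 1, 2, 1, 2, 3, 4, 2, 3, 4, 4, 2, 3, 4, 5, 2].
The maximum is 5; one witness is 27, 23, 18, 17, 8 at positions 4,8,9,11,15.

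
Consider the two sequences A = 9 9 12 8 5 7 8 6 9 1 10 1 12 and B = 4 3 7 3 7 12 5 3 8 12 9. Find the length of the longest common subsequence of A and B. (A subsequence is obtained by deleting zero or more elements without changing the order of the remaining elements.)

A longest common subsequence is 12, 5, 8, 9 (length 4); the LCS DP confirms no longer common subsequence exists.

4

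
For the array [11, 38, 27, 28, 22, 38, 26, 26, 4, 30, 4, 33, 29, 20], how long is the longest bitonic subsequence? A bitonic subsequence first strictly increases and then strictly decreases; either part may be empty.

One longest bitonic subsequence is 11, 27, 28, 38, 33, 29, 20 (positions 1,3,4,6,12,13,14): it rises to 38 then falls. Length 7 is optimal.

7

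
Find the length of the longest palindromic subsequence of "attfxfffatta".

Using dp[i][j] = 2 + dp[i+1][j−1] if the ends match, else max(dp[i+1][j], dp[i][j−1]):
dp[1][12] = 10. A witness is attfffftta at positions 1,2,3,4,6,7,8,10,11,12.

10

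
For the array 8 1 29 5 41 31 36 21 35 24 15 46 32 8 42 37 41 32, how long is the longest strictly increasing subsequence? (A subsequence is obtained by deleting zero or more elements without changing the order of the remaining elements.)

7

Let dp[i] be the longest increasing subsequence ending at position i. Then dp = [1, 1, 2, 2, 3, 3, 4, 3, 4, 4, 3, 5, 5, 3, 6, 6, 7, 5].
The maximum is 7; one witness is 1, 5, 21, 24, 32, 37, 41 at positions 2,4,8,10,13,16,17.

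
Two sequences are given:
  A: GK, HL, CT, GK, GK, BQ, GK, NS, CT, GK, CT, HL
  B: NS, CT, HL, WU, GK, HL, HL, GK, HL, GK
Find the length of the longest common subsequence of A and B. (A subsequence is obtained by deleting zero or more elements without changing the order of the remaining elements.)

4

A longest common subsequence is GK, HL, GK, GK (length 4); the LCS DP confirms no longer common subsequence exists.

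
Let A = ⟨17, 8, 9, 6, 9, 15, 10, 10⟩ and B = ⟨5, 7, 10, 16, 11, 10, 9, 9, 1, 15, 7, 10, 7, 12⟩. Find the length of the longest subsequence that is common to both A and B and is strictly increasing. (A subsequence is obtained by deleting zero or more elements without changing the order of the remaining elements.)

2

For each value that appears in both, track the longest common increasing run ending there.
The best achievable length is 2; one witness is 9, 15 (A-positions 3,6, B-positions 7,10).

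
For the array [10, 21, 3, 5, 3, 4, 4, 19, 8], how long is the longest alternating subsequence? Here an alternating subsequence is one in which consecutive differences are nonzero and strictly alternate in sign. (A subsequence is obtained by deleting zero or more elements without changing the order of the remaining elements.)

7

Track the best alternating length ending on an up-step vs a down-step at each position: up/down = 1/1, 2/1, 1/3, 4/3, 1/5, 6/5, 6/5, 6/3, 6/7.
The maximum over both is 7; one such subsequence is 10, 21, 3, 5, 3, 19, 8.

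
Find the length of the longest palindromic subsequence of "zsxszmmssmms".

Using dp[i][j] = 2 + dp[i+1][j−1] if the ends match, else max(dp[i+1][j], dp[i][j−1]):
dp[1][12] = 8. A witness is smmssmms at positions 2,6,7,8,9,10,11,12.

8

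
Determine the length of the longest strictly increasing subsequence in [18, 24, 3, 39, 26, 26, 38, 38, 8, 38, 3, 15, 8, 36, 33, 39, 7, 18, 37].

5

Let dp[i] be the longest increasing subsequence ending at position i. Then dp = [1, 2, 1, 3, 3, 3, 4, 4, 2, 4, 1, 3, 2, 4, 4, 5, 2, 4, 5].
The maximum is 5; one witness is 18, 24, 26, 38, 39 at positions 1,2,5,7,16.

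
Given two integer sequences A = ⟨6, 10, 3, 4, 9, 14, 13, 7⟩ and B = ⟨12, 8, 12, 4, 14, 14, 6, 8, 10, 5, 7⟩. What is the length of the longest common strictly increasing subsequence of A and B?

A longest common strictly increasing subsequence is 4, 14 (length 2); it appears in order in both A and B, and no longer such subsequence exists.

2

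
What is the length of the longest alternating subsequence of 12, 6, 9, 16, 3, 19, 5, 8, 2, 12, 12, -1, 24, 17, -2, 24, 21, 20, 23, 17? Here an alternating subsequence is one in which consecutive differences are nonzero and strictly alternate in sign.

A longest alternating subsequence is 12, 6, 9, 3, 19, 5, 8, 2, 12, -1, 24, 17, 24, 21, 23, 17 (positions 1,2,3,5,6,7,8,9,10,12,13,14,16,17,19,20); its 15 consecutive differences strictly alternate in sign, and length 16 is optimal.

16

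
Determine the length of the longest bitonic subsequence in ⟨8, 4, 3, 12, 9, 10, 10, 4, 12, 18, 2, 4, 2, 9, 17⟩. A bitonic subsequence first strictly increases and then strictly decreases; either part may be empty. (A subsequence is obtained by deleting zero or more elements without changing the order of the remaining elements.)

7

Let inc[i] be the LIS ending at i and dec[i] the longest strictly decreasing subsequence starting at i. inc = [1, 1, 1, 2, 2, 3, 3, 2, 4, 5, 1, 2, 1, 3, 5], dec = [4, 3, 2, 4, 3, 3, 3, 2, 3, 3, 1, 2, 1, 1, 1].
max_i inc[i]+dec[i]−1 = 7, with one witness 8, 9, 10, 12, 18, 4, 2.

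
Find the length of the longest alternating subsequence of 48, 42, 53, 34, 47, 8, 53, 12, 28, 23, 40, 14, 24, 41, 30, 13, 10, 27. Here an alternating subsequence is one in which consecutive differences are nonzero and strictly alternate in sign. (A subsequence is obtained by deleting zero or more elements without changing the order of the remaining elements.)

15

Track the best alternating length ending on an up-step vs a down-step at each position: up/down = 1/1, 1/2, 3/1, 1/4, 5/4, 1/6, 7/1, 7/8, 9/8, 9/10, 11/8, 9/12, 13/12, 13/8, 13/14, 9/14, 7/14, 15/14.
The maximum over both is 15; one such subsequence is 48, 42, 53, 34, 47, 8, 53, 12, 28, 23, 40, 14, 24, 13, 27.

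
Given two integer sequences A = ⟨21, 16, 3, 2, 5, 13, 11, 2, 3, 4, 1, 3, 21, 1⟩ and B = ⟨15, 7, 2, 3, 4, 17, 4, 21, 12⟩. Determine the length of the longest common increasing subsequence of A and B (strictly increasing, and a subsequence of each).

4

A longest common strictly increasing subsequence is 2, 3, 4, 21 (length 4); it appears in order in both A and B, and no longer such subsequence exists.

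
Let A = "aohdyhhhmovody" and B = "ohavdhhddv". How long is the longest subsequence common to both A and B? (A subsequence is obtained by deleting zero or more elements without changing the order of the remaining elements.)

A longest common subsequence is ohdhhv (length 6); the LCS DP confirms no longer common subsequence exists.

6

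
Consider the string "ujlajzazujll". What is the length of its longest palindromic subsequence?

7

One longest palindromic subsequence is ljzazjl (positions 3,5,6,7,8,10,12); it reads the same forward and backward, and the interval DP gives dp[1][12] = 7.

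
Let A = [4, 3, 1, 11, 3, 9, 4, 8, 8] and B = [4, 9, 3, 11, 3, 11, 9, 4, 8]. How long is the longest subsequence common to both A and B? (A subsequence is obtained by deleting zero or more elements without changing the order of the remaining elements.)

7

Backtracking the LCS table gives one alignment: 4 (A1,B1) → 3 (A2,B3) → 11 (A4,B4) → 3 (A5,B5) → 9 (A6,B7) → 4 (A7,B8) → 8 (A9,B9).
So the longest common subsequence has length 7.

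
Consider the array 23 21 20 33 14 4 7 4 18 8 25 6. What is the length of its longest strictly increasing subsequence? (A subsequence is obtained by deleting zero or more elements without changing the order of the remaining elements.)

One longest increasing subsequence is 4, 7, 18, 25 (positions 6,7,9,11), of length 4; no longer one exists.

4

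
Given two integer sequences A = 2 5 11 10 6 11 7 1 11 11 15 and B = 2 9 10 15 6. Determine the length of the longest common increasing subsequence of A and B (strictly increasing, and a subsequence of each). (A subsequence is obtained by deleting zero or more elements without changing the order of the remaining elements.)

3

For each value that appears in both, track the longest common increasing run ending there.
The best achievable length is 3; one witness is 2, 10, 15 (A-positions 1,4,11, B-positions 1,3,4).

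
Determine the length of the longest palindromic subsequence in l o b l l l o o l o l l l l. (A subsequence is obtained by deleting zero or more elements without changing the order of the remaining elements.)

11

Using dp[i][j] = 2 + dp[i+1][j−1] if the ends match, else max(dp[i+1][j], dp[i][j−1]):
dp[1][14] = 11. A witness is llllolollll at positions 1,4,5,6,7,9,10,11,12,13,14.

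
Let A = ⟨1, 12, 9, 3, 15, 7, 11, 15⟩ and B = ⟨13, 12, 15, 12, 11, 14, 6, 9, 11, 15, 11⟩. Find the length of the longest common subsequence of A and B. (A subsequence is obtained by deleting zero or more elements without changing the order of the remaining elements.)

4

Backtracking the LCS table gives one alignment: 12 (A2,B4) → 9 (A3,B8) → 15 (A5,B10) → 11 (A7,B11).
So the longest common subsequence has length 4.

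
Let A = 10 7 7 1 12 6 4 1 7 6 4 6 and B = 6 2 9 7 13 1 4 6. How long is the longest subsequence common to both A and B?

4

A longest common subsequence is 7, 1, 4, 6 (length 4); the LCS DP confirms no longer common subsequence exists.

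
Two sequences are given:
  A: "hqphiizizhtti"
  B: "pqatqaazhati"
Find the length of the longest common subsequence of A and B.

5

A longest common subsequence is qzhti (length 5); the LCS DP confirms no longer common subsequence exists.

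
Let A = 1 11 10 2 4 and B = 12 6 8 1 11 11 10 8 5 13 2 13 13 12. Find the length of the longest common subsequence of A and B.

Backtracking the LCS table gives one alignment: 1 (A1,B4) → 11 (A2,B6) → 10 (A3,B7) → 2 (A4,B11).
So the longest common subsequence has length 4.

4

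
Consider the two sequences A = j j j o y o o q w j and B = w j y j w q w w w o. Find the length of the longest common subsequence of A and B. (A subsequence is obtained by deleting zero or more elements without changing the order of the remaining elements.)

Backtracking the LCS table gives one alignment: j (A1,B2) → j (A2,B4) → q (A8,B6) → w (A9,B9).
So the longest common subsequence has length 4.

4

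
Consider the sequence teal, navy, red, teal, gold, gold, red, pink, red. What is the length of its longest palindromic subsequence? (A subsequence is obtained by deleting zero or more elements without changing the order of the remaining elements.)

4

One longest palindromic subsequence is red gold gold red (positions 3,5,6,9); it reads the same forward and backward, and the interval DP gives dp[1][9] = 4.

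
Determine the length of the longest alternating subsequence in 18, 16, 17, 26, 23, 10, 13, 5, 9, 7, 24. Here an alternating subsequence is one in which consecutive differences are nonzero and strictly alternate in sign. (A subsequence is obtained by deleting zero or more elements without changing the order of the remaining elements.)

A longest alternating subsequence is 18, 16, 17, 10, 13, 5, 9, 7, 24 (positions 1,2,3,6,7,8,9,10,11); its 8 consecutive differences strictly alternate in sign, and length 9 is optimal.

9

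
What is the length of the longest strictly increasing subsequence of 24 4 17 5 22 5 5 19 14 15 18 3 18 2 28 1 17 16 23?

6

Let dp[i] be the longest increasing subsequence ending at position i. Then dp = [1, 1, 2, 2, 3, 2, 2, 3, 3, 4, 5, 1, 5, 1, 6, 1, 5, 5, 6].
The maximum is 6; one witness is 4, 5, 14, 15, 18, 28 at positions 2,4,9,10,11,15.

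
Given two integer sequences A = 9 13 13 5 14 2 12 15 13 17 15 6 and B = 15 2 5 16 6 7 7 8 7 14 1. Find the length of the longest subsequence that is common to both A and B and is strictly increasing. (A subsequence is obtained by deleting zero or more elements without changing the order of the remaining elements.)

For each value that appears in both, track the longest common increasing run ending there.
The best achievable length is 2; one witness is 2, 6 (A-positions 6,12, B-positions 2,5).

2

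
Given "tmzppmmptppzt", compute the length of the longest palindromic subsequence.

One longest palindromic subsequence is tzppmmppzt (positions 1,3,4,5,6,7,10,11,12,13); it reads the same forward and backward, and the interval DP gives dp[1][13] = 10.

10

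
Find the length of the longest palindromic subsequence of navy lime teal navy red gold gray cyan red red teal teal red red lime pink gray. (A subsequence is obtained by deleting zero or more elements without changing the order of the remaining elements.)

Using dp[i][j] = 2 + dp[i+1][j−1] if the ends match, else max(dp[i+1][j], dp[i][j−1]):
dp[1][17] = 8. A witness is gray red red teal teal red red gray at positions 7,9,10,11,12,13,14,17.

8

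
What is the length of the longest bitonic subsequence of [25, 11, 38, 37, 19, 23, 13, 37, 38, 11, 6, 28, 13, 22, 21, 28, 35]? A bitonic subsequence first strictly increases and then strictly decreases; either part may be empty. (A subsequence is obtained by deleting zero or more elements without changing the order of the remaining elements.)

8

Let inc[i] be the LIS ending at i and dec[i] the longest strictly decreasing subsequence starting at i. inc = [1, 1, 2, 2, 2, 3, 2, 4, 5, 1, 1, 4, 2, 3, 3, 4, 5], dec = [5, 2, 6, 5, 4, 4, 3, 4, 4, 2, 1, 3, 1, 2, 1, 1, 1].
max_i inc[i]+dec[i]−1 = 8, with one witness 11, 19, 23, 37, 38, 28, 22, 21.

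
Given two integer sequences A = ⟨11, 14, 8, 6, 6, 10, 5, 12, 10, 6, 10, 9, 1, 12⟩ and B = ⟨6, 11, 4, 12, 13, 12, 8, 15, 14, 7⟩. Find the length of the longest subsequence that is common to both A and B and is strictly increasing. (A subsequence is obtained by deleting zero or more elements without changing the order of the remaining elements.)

For each value that appears in both, track the longest common increasing run ending there.
The best achievable length is 2; one witness is 6, 12 (A-positions 4,8, B-positions 1,4).

2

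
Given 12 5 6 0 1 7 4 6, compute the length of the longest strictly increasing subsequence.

Scanning left to right, the best length ending at each element is: 12→1, 5→1, 6→2, 0→1, 1→2, 7→3, 4→3, 6→4.
So the longest increasing subsequence has length 4, e.g. 0, 1, 4, 6.

4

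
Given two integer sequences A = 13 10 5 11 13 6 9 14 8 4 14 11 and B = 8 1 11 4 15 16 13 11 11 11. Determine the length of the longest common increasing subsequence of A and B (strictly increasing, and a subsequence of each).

2

A longest common strictly increasing subsequence is 8, 11 (length 2); it appears in order in both A and B, and no longer such subsequence exists.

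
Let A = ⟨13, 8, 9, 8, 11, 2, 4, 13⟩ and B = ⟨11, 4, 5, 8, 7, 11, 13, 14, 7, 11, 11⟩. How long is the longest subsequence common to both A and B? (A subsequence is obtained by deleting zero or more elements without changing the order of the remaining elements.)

3

Backtracking the LCS table gives one alignment: 8 (A2,B4) → 11 (A5,B6) → 13 (A8,B7).
So the longest common subsequence has length 3.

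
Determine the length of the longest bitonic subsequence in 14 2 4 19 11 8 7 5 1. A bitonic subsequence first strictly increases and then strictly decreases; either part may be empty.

Let inc[i] be the LIS ending at i and dec[i] the longest strictly decreasing subsequence starting at i. inc = [1, 1, 2, 3, 3, 3, 3, 3, 1], dec = [6, 2, 2, 6, 5, 4, 3, 2, 1].
max_i inc[i]+dec[i]−1 = 8, with one witness 2, 4, 19, 11, 8, 7, 5, 1.

8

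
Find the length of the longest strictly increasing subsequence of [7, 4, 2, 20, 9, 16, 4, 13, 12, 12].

3

Let dp[i] be the longest increasing subsequence ending at position i. Then dp = [1, 1, 1, 2, 2, 3, 2, 3, 3, 3].
The maximum is 3; one witness is 7, 9, 16 at positions 1,5,6.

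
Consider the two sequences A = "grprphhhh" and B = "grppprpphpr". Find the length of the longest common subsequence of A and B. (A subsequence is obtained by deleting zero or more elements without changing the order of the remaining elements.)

6

A longest common subsequence is grprph (length 6); the LCS DP confirms no longer common subsequence exists.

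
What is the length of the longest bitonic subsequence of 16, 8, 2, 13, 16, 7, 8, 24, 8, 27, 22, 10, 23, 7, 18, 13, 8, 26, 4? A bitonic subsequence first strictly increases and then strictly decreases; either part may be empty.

One longest bitonic subsequence is 8, 13, 16, 24, 27, 23, 18, 13, 8, 4 (positions 2,4,5,8,10,13,15,16,17,19): it rises to 27 then falls. Length 10 is optimal.

10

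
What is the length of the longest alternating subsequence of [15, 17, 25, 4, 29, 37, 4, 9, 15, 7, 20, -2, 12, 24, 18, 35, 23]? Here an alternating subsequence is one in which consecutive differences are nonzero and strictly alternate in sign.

Track the best alternating length ending on an up-step vs a down-step at each position: up/down = 1/1, 2/1, 2/1, 1/3, 4/1, 4/1, 1/5, 6/5, 6/5, 6/7, 8/5, 1/9, 10/9, 10/5, 10/11, 12/5, 12/13.
The maximum over both is 13; one such subsequence is 15, 17, 4, 29, 4, 9, 7, 20, -2, 24, 18, 35, 23.

13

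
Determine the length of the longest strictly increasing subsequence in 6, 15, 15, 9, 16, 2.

3

Let dp[i] be the longest increasing subsequence ending at position i. Then dp = [1, 2, 2, 2, 3, 1].
The maximum is 3; one witness is 6, 15, 16 at positions 1,2,5.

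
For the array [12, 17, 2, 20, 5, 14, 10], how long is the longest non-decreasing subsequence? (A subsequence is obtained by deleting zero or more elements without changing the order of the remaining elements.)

Scanning left to right, the best length ending at each element is: 12→1, 17→2, 2→1, 20→3, 5→2, 14→3, 10→3.
So the longest non-decreasing subsequence has length 3, e.g. 12, 17, 20.

3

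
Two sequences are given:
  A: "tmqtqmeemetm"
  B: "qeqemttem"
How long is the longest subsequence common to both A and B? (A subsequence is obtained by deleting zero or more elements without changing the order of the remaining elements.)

Backtracking the LCS table gives one alignment: q (A3,B1) → q (A5,B3) → e (A8,B4) → m (A9,B5) → e (A10,B8) → m (A12,B9).
So the longest common subsequence has length 6.

6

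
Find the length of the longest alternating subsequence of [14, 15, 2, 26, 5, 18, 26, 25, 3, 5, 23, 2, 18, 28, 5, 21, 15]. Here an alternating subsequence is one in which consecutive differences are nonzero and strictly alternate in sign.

13

A longest alternating subsequence is 14, 15, 2, 26, 5, 18, 3, 5, 2, 18, 5, 21, 15 (positions 1,2,3,4,5,6,9,10,12,13,15,16,17); its 12 consecutive differences strictly alternate in sign, and length 13 is optimal.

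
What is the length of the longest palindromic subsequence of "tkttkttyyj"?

6

Using dp[i][j] = 2 + dp[i+1][j−1] if the ends match, else max(dp[i+1][j], dp[i][j−1]):
dp[1][10] = 6. A witness is tkttkt at positions 1,2,3,4,5,7.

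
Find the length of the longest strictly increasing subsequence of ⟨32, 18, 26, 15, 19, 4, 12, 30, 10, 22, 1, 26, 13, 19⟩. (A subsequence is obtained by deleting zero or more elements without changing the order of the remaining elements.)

4

One longest increasing subsequence is 18, 19, 22, 26 (positions 2,5,10,12), of length 4; no longer one exists.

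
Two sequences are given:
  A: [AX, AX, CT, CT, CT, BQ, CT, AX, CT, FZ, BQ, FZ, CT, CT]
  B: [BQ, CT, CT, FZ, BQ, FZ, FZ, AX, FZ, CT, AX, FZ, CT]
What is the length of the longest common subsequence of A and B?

8

A longest common subsequence is BQ, CT, CT, FZ, BQ, FZ, CT, CT (length 8); the LCS DP confirms no longer common subsequence exists.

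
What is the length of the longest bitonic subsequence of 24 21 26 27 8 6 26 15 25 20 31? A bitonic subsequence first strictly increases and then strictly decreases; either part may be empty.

Let inc[i] be the LIS ending at i and dec[i] the longest strictly decreasing subsequence starting at i. inc = [1, 1, 2, 3, 1, 1, 2, 2, 3, 3, 4], dec = [4, 3, 3, 4, 2, 1, 3, 1, 2, 1, 1].
max_i inc[i]+dec[i]−1 = 6, with one witness 24, 26, 27, 26, 25, 20.

6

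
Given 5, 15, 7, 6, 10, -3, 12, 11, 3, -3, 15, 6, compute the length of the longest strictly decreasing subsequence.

Let dp[i] be the longest decreasing subsequence ending at position i. Then dp = [1, 1, 2, 3, 2, 4, 2, 3, 4, 5, 1, 4].
The maximum is 5; one witness is 15, 7, 6, 3, -3 at positions 2,3,4,9,10.

5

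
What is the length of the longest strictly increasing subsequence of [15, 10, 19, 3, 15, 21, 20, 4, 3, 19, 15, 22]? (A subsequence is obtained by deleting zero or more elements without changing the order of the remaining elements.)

Let dp[i] be the longest increasing subsequence ending at position i. Then dp = [1, 1, 2, 1, 2, 3, 3, 2, 1, 3, 3, 4].
The maximum is 4; one witness is 15, 19, 21, 22 at positions 1,3,6,12.

4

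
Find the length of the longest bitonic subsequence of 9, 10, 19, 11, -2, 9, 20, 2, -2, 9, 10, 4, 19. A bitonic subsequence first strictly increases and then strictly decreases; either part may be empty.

7

One longest bitonic subsequence is 9, 10, 19, 11, 9, 2, -2 (positions 1,2,3,4,6,8,9): it rises to 19 then falls. Length 7 is optimal.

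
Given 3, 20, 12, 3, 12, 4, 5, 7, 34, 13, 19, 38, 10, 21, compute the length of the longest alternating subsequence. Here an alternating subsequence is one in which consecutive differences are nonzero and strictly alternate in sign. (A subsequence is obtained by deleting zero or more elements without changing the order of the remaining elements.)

Track the best alternating length ending on an up-step vs a down-step at each position: up/down = 1/1, 2/1, 2/3, 1/3, 4/3, 4/5, 6/5, 6/5, 6/1, 6/7, 8/7, 8/1, 6/9, 10/9.
The maximum over both is 10; one such subsequence is 3, 20, 3, 12, 4, 34, 13, 19, 10, 21.

10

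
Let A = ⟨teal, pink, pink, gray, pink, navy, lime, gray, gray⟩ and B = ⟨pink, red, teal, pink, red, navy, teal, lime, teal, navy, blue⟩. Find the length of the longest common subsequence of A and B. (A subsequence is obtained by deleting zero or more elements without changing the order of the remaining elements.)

4

A longest common subsequence is teal, pink, navy, lime (length 4); the LCS DP confirms no longer common subsequence exists.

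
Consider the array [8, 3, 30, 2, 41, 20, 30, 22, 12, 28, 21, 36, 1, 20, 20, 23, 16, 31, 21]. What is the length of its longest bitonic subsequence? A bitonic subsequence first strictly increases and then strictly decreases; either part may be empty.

8

Let inc[i] be the LIS ending at i and dec[i] the longest strictly decreasing subsequence starting at i. inc = [1, 1, 2, 1, 3, 2, 3, 3, 2, 4, 3, 5, 1, 3, 3, 4, 3, 5, 4], dec = [4, 3, 5, 2, 6, 3, 5, 4, 2, 4, 3, 3, 1, 2, 2, 2, 1, 2, 1].
max_i inc[i]+dec[i]−1 = 8, with one witness 8, 30, 41, 30, 28, 21, 20, 16.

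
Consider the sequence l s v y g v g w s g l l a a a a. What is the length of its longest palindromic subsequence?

Using dp[i][j] = 2 + dp[i+1][j−1] if the ends match, else max(dp[i+1][j], dp[i][j−1]):
dp[1][16] = 7. A witness is lsgvgsl at positions 1,2,5,6,7,9,12.

7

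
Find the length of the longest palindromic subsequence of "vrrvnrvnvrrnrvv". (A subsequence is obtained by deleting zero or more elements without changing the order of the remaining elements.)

11

One longest palindromic subsequence is vvnrvnvrnvv (positions 1,4,5,6,7,8,9,11,12,14,15); it reads the same forward and backward, and the interval DP gives dp[1][15] = 11.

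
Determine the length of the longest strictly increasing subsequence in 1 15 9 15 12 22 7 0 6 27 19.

5

Scanning left to right, the best length ending at each element is: 1→1, 15→2, 9→2, 15→3, 12→3, 22→4, 7→2, 0→1, 6→2, 27→5, 19→4.
So the longest increasing subsequence has length 5, e.g. 1, 9, 15, 22, 27.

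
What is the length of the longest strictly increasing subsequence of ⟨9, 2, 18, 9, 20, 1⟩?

3

One longest increasing subsequence is 9, 18, 20 (positions 1,3,5), of length 3; no longer one exists.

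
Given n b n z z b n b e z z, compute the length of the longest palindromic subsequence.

One longest palindromic subsequence is zzbnbzz (positions 4,5,6,7,8,10,11); it reads the same forward and backward, and the interval DP gives dp[1][11] = 7.

7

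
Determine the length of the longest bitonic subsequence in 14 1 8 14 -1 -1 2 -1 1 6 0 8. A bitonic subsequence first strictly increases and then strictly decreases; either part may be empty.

6

One longest bitonic subsequence is 1, 8, 14, 2, 1, 0 (positions 2,3,4,7,9,11): it rises to 14 then falls. Length 6 is optimal.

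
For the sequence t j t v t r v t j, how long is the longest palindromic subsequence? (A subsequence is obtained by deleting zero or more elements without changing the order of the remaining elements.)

One longest palindromic subsequence is jtvrvtj (positions 2,3,4,6,7,8,9); it reads the same forward and backward, and the interval DP gives dp[1][9] = 7.

7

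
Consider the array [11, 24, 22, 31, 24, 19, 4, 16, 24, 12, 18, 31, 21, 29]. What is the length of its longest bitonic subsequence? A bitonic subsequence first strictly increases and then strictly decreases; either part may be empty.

One longest bitonic subsequence is 11, 24, 31, 24, 19, 16, 12 (positions 1,2,4,5,6,8,10): it rises to 31 then falls. Length 7 is optimal.

7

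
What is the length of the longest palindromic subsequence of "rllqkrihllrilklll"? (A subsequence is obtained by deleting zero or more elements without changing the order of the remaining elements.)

10

One longest palindromic subsequence is llkillikll (positions 2,3,5,7,9,10,12,14,16,17); it reads the same forward and backward, and the interval DP gives dp[1][17] = 10.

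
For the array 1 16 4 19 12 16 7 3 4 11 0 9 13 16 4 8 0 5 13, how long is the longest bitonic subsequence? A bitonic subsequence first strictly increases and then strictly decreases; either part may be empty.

Let inc[i] be the LIS ending at i and dec[i] the longest strictly decreasing subsequence starting at i. inc = [1, 2, 2, 3, 3, 4, 3, 2, 3, 4, 1, 4, 5, 6, 3, 4, 1, 4, 5], dec = [2, 6, 3, 6, 5, 5, 3, 2, 2, 4, 1, 3, 3, 3, 2, 2, 1, 1, 1].
max_i inc[i]+dec[i]−1 = 8, with one witness 1, 16, 19, 16, 11, 9, 8, 5.

8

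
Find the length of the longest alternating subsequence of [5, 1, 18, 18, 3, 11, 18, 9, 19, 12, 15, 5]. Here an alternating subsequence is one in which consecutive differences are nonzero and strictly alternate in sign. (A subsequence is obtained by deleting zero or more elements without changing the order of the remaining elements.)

10

A longest alternating subsequence is 5, 1, 18, 3, 11, 9, 19, 12, 15, 5 (positions 1,2,3,5,6,8,9,10,11,12); its 9 consecutive differences strictly alternate in sign, and length 10 is optimal.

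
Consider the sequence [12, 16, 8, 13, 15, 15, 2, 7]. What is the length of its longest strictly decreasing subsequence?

Scanning left to right, the best length ending at each element is: 12→1, 16→1, 8→2, 13→2, 15→2, 15→2, 2→3, 7→3.
So the longest decreasing subsequence has length 3, e.g. 12, 8, 2.

3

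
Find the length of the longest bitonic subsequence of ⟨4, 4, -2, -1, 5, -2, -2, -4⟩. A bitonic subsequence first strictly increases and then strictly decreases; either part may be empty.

5

One longest bitonic subsequence is -2, -1, 5, -2, -4 (positions 3,4,5,7,8): it rises to 5 then falls. Length 5 is optimal.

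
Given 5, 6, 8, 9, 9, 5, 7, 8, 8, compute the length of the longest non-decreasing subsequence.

5

Let dp[i] be the longest non-decreasing subsequence ending at position i. Then dp = [1, 2, 3, 4, 5, 2, 3, 4, 5].
The maximum is 5; one witness is 5, 6, 8, 9, 9 at positions 1,2,3,4,5.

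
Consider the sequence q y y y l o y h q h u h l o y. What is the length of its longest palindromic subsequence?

7

One longest palindromic subsequence is yohuhoy (positions 2,6,10,11,12,14,15); it reads the same forward and backward, and the interval DP gives dp[1][15] = 7.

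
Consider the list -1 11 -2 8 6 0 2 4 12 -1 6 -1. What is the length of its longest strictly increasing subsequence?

5

Let dp[i] be the longest increasing subsequence ending at position i. Then dp = [1, 2, 1, 2, 2, 2, 3, 4, 5, 2, 5, 2].
The maximum is 5; one witness is -1, 0, 2, 4, 12 at positions 1,6,7,8,9.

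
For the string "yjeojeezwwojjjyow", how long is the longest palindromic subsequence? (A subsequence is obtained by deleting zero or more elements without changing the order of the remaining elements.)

Using dp[i][j] = 2 + dp[i+1][j−1] if the ends match, else max(dp[i+1][j], dp[i][j−1]):
dp[1][17] = 8. A witness is yjjwwjjy at positions 1,2,5,9,10,13,14,15.

8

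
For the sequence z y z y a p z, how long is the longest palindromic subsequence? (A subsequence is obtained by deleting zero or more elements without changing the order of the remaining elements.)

One longest palindromic subsequence is zyzyz (positions 1,2,3,4,7); it reads the same forward and backward, and the interval DP gives dp[1][7] = 5.

5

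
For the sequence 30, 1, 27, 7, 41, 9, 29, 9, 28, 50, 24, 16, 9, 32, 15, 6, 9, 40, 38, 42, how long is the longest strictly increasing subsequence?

Let dp[i] be the longest increasing subsequence ending at position i. Then dp = [1, 1, 2, 2, 3, 3, 4, 3, 4, 5, 4, 4, 3, 5, 4, 2, 3, 6, 6, 7].
The maximum is 7; one witness is 1, 7, 9, 29, 32, 40, 42 at positions 2,4,6,7,14,18,20.

7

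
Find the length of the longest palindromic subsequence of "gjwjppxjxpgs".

7

Using dp[i][j] = 2 + dp[i+1][j−1] if the ends match, else max(dp[i+1][j], dp[i][j−1]):
dp[1][12] = 7. A witness is gpxjxpg at positions 1,5,7,8,9,10,11.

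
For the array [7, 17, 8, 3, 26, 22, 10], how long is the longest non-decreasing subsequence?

Let dp[i] be the longest non-decreasing subsequence ending at position i. Then dp = [1, 2, 2, 1, 3, 3, 3].
The maximum is 3; one witness is 7, 17, 26 at positions 1,2,5.

3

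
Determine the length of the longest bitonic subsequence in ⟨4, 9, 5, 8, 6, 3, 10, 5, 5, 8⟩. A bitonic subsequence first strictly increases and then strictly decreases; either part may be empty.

One longest bitonic subsequence is 4, 9, 8, 6, 5 (positions 1,2,4,5,9): it rises to 9 then falls. Length 5 is optimal.

5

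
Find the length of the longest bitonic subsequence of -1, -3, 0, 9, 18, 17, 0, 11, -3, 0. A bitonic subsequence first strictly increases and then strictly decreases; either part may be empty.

7

Let inc[i] be the LIS ending at i and dec[i] the longest strictly decreasing subsequence starting at i. inc = [1, 1, 2, 3, 4, 4, 2, 4, 1, 2], dec = [2, 1, 2, 3, 4, 3, 2, 2, 1, 1].
max_i inc[i]+dec[i]−1 = 7, with one witness -1, 0, 9, 18, 17, 11, 0.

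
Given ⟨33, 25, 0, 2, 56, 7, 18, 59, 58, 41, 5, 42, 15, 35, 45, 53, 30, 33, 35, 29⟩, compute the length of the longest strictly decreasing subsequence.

Scanning left to right, the best length ending at each element is: 33→1, 25→2, 0→3, 2→3, 56→1, 7→3, 18→3, 59→1, 58→2, 41→3, 5→4, 42→3, 15→4, 35→4, 45→3, 53→3, 30→5, 33→5, 35→4, 29→6.
So the longest decreasing subsequence has length 6, e.g. 59, 58, 41, 35, 30, 29.

6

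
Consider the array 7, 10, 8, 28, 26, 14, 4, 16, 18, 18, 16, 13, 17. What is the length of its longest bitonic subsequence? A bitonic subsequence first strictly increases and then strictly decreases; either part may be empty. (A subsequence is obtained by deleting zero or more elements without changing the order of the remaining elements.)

Let inc[i] be the LIS ending at i and dec[i] the longest strictly decreasing subsequence starting at i. inc = [1, 2, 2, 3, 3, 3, 1, 4, 5, 5, 4, 3, 5], dec = [2, 3, 2, 5, 4, 2, 1, 2, 3, 3, 2, 1, 1].
max_i inc[i]+dec[i]−1 = 7, with one witness 7, 10, 28, 26, 18, 16, 13.

7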